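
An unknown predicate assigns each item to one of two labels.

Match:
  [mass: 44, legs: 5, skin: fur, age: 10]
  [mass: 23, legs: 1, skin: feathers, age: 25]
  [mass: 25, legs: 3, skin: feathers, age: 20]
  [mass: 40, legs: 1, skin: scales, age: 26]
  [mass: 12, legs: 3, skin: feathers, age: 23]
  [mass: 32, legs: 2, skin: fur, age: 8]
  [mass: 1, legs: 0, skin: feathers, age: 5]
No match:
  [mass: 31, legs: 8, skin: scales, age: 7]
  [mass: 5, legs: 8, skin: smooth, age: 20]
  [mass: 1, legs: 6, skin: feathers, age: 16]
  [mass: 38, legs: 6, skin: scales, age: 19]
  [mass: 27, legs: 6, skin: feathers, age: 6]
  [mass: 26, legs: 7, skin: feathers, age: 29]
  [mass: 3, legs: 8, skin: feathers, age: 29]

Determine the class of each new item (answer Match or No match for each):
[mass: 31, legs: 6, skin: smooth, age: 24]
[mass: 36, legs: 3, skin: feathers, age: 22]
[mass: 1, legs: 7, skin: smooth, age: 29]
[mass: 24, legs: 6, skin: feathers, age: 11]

The pattern is that an item is 'Match' exactly when: legs ≤ 5.

No match, Match, No match, No match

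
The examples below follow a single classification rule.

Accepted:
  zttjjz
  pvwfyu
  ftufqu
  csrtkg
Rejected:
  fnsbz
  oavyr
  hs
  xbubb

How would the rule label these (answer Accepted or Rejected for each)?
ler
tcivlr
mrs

A rule that fits every label: length 6 — true of each 'Accepted' example, false of each 'Rejected' one.
Rejected: ler, since length 3. Accepted: tcivlr, since length 6. Rejected: mrs, since length 3.

Rejected, Accepted, Rejected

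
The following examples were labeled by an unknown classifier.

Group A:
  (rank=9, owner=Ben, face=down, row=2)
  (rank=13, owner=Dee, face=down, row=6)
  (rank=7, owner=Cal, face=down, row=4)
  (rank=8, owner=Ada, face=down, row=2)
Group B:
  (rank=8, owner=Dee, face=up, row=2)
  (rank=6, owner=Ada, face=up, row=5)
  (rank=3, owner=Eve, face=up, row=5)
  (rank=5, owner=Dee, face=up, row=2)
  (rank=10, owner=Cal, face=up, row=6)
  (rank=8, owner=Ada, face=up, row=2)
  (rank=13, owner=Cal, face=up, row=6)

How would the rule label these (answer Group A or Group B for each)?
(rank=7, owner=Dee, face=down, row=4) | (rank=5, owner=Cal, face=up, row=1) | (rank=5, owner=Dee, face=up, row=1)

Rule: face is down. This holds for each 'Group A' example and fails for each 'Group B' one.
(rank=7, owner=Dee, face=down, row=4): face is down — qualifies, so Group A. (rank=5, owner=Cal, face=up, row=1): face is up — fails this test, so Group B. (rank=5, owner=Dee, face=up, row=1): face is up — fails this test, so Group B.

Group A, Group B, Group B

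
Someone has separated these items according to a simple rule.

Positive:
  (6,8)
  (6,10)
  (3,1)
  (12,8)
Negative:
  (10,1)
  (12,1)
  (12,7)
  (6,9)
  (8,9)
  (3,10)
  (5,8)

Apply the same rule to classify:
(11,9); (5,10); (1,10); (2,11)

Positive, Negative, Negative, Negative

Checking candidate rules against both groups, what survives is: sum is even.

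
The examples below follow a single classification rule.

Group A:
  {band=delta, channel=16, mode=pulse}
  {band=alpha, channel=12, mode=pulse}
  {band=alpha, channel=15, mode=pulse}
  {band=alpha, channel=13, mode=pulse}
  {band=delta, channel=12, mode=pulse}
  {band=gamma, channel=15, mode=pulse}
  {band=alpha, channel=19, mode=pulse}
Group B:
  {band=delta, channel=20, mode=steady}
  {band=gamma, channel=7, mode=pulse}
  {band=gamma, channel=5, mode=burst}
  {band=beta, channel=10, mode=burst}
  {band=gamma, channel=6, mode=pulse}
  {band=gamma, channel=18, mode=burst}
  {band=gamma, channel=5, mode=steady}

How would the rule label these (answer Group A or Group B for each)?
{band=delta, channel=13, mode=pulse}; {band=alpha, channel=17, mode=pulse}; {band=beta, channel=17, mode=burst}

Group A, Group A, Group B

Rule: mode is pulse AND channel ≥ 10. This holds for each 'Group A' example and fails for each 'Group B' one.
Group A: {band=delta, channel=13, mode=pulse}, since mode is pulse, channel = 13. Group A: {band=alpha, channel=17, mode=pulse}, since mode is pulse, channel = 17. Group B: {band=beta, channel=17, mode=burst}, since mode is burst, channel = 17.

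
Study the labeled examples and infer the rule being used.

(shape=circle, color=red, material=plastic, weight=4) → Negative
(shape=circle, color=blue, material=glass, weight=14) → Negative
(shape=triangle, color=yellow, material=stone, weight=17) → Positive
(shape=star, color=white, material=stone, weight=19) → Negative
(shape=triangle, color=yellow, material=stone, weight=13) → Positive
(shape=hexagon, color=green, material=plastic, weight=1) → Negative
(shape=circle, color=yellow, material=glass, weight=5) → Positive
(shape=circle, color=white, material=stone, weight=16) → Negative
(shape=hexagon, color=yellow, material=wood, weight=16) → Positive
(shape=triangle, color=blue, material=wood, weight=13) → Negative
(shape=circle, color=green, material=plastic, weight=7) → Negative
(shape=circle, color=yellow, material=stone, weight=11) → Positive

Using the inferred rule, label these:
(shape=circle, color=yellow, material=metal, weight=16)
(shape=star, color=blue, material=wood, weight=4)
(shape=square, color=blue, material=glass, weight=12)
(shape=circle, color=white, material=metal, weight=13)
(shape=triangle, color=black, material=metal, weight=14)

Positive, Negative, Negative, Negative, Negative

The rule appears to be: color is yellow.
(shape=circle, color=yellow, material=metal, weight=16): color is yellow — has this property, so Positive. (shape=star, color=blue, material=wood, weight=4): color is blue — doesn't qualify, so Negative. (shape=square, color=blue, material=glass, weight=12): color is blue — doesn't qualify, so Negative. (shape=circle, color=white, material=metal, weight=13): color is white — doesn't qualify, so Negative. (shape=triangle, color=black, material=metal, weight=14): color is black — doesn't qualify, so Negative.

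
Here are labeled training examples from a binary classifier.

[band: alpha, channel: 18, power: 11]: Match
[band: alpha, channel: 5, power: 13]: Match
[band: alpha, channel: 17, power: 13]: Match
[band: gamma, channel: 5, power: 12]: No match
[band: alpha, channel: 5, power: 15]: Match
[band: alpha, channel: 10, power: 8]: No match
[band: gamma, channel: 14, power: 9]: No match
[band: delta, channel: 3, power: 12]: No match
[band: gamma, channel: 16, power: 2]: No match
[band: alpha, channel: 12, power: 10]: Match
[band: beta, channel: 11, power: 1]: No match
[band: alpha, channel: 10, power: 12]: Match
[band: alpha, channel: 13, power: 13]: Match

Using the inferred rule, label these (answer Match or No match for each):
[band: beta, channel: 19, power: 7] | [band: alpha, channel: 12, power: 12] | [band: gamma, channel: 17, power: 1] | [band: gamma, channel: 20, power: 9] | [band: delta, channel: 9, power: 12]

No match, Match, No match, No match, No match

The common property of the 'Match' items is: band is alpha AND power ≥ 9. No 'No match' item has it.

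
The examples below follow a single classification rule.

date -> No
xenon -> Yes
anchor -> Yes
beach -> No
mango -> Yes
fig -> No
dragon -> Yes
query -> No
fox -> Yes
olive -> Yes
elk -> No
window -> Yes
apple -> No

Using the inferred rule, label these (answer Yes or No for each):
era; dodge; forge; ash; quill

The rule appears to be: contains 'o'.
era: no 'o', lacks this property → No.
dodge: has 'o', satisfies this → Yes.
forge: has 'o', satisfies this → Yes.
ash: no 'o', lacks this property → No.
quill: no 'o', lacks this property → No.

No, Yes, Yes, No, No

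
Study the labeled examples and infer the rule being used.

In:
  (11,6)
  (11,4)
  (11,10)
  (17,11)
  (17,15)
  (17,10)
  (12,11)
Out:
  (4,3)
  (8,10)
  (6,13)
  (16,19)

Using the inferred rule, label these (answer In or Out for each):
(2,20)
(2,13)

One predicate separates the groups cleanly: first > second AND sum ≥ 15.
(2,20): 2 < 20, 2+20 = 22, does not satisfy this → Out. (2,13): 2 < 13, 2+13 = 15, does not satisfy this → Out.

Out, Out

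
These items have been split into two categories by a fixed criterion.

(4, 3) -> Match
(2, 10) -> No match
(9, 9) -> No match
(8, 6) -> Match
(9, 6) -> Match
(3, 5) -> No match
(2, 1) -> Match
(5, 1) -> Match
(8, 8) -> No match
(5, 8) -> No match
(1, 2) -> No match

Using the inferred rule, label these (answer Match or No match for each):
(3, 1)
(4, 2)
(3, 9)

Rule: first > second. This holds for each 'Match' example and fails for each 'No match' one.
(3, 1): 3 > 1, passes → Match.
(4, 2): 4 > 2, passes → Match.
(3, 9): 3 < 9, lacks this property → No match.

Match, Match, No match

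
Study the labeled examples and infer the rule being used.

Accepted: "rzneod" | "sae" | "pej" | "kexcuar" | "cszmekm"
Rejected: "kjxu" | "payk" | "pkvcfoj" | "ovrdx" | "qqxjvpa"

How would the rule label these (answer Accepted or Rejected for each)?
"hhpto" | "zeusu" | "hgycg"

All 'Accepted' examples share one property — contains 'e' — and every 'Rejected' example lacks it.
"hhpto" → no 'e' → Rejected.
"zeusu" → has 'e' → Accepted.
"hgycg" → no 'e' → Rejected.

Rejected, Accepted, Rejected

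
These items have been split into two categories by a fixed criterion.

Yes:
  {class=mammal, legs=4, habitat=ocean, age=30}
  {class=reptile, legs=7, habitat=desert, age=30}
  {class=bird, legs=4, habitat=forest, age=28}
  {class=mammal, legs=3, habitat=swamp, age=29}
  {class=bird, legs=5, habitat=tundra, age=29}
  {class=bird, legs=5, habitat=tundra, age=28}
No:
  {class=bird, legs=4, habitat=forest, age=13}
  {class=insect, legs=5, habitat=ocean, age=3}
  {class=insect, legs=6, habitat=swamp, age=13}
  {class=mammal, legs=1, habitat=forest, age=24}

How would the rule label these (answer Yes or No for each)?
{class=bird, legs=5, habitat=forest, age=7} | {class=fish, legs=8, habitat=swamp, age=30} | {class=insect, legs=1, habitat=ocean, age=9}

No, Yes, No

Every 'Yes' example satisfies: age ≥ 28. None of the 'No' examples do.
{class=bird, legs=5, habitat=forest, age=7}: age = 7, lacks this property → No.
{class=fish, legs=8, habitat=swamp, age=30}: age = 30, meets the rule → Yes.
{class=insect, legs=1, habitat=ocean, age=9}: age = 9, lacks this property → No.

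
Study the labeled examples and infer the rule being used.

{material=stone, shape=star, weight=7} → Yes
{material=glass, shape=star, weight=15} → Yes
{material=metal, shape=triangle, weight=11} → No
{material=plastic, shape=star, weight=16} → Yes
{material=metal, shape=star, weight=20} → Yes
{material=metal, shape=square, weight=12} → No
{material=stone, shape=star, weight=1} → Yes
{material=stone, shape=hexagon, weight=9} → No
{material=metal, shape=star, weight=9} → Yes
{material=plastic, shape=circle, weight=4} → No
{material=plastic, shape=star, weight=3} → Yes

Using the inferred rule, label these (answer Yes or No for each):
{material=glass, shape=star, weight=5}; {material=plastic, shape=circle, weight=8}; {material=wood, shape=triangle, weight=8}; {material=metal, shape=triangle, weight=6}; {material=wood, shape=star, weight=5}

Every 'Yes' example satisfies: shape is star. None of the 'No' examples do.

Yes, No, No, No, Yes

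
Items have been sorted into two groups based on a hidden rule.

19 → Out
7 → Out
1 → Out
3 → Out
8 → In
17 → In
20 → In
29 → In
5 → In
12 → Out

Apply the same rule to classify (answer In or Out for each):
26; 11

In, In

The distinguishing property — ≡ 2 (mod 3) — holds for all the 'In' cases and none of the 'Out' cases.
26: In (26 mod 3 = 2). 11: In (11 mod 3 = 2).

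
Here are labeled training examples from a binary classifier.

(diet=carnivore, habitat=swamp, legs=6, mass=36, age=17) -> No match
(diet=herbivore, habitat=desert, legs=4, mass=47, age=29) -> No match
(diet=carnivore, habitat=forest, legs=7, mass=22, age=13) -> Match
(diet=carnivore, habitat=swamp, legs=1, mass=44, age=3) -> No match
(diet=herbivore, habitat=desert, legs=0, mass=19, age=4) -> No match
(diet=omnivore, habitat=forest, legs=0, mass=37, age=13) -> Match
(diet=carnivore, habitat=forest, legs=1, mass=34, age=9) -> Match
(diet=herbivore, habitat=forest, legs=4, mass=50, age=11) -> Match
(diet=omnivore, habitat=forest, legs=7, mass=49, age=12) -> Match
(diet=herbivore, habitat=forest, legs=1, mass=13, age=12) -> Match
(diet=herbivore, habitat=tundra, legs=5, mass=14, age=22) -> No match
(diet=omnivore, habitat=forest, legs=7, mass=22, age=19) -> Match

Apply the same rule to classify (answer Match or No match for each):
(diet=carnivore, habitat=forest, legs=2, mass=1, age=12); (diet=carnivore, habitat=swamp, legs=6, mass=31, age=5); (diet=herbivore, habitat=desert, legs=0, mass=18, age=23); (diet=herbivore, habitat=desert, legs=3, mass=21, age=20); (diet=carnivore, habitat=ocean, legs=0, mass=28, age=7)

Match, No match, No match, No match, No match

Rule: habitat is forest. This holds for each 'Match' example and fails for each 'No match' one.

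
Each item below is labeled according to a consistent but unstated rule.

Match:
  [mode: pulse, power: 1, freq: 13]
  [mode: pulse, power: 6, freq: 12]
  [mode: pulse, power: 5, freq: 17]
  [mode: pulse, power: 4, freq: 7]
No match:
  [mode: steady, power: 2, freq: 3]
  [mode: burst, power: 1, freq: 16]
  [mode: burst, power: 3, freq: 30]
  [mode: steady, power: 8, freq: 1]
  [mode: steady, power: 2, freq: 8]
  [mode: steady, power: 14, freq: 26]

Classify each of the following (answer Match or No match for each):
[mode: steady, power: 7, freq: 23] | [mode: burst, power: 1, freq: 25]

No match, No match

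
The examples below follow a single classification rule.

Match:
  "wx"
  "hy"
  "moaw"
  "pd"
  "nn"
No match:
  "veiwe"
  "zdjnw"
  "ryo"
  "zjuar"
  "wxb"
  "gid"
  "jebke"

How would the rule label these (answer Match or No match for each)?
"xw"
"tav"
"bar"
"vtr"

The rule appears to be: even length.
"xw": length 2, matches → Match. "tav": length 3, doesn't qualify → No match. "bar": length 3, doesn't qualify → No match. "vtr": length 3, doesn't qualify → No match.

Match, No match, No match, No match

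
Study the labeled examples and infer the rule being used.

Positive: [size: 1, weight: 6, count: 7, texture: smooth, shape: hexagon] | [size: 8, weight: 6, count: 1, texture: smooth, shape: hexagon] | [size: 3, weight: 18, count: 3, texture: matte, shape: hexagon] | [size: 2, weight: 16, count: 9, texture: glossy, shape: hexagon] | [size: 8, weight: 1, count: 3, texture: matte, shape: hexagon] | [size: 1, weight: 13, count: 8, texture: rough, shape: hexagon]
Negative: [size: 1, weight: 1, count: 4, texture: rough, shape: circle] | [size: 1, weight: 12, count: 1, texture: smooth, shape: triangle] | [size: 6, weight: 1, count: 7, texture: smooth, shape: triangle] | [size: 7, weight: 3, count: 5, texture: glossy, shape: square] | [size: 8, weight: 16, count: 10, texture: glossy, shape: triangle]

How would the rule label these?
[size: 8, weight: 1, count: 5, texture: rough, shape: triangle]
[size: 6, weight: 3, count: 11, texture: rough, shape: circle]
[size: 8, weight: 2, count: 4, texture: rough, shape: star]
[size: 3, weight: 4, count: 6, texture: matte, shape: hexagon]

Checking candidate rules against both groups, what survives is: shape is hexagon.
[size: 8, weight: 1, count: 5, texture: rough, shape: triangle]: shape is triangle, does not fit → Negative.
[size: 6, weight: 3, count: 11, texture: rough, shape: circle]: shape is circle, does not fit → Negative.
[size: 8, weight: 2, count: 4, texture: rough, shape: star]: shape is star, does not fit → Negative.
[size: 3, weight: 4, count: 6, texture: matte, shape: hexagon]: shape is hexagon, meets the rule → Positive.

Negative, Negative, Negative, Positive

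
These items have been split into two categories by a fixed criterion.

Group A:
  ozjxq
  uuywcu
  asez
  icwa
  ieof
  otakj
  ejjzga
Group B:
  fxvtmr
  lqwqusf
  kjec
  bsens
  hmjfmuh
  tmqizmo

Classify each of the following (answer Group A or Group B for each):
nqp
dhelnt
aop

Group B, Group B, Group A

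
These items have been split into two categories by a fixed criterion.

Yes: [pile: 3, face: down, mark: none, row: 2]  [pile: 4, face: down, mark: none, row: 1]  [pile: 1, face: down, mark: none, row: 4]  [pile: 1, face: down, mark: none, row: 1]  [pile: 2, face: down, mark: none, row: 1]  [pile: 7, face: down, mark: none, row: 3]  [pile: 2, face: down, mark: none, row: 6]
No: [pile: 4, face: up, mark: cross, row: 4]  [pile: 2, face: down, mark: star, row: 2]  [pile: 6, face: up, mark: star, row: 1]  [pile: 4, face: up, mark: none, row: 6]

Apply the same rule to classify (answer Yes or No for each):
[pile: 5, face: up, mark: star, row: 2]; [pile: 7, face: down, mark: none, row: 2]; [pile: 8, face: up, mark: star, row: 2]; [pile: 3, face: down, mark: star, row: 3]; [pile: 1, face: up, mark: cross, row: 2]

Every 'Yes' example satisfies: mark is none AND face is down. None of the 'No' examples do.

No, Yes, No, No, No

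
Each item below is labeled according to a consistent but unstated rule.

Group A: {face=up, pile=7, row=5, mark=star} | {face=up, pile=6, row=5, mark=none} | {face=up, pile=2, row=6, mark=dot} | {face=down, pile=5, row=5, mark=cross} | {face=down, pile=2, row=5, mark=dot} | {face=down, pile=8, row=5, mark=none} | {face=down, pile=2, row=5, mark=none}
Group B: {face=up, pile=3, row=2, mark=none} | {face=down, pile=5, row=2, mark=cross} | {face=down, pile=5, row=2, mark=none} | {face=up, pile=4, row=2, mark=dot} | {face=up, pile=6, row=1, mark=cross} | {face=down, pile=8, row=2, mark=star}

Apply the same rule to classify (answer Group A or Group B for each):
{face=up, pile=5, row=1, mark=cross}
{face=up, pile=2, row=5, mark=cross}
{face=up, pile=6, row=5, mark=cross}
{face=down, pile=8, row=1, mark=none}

Group B, Group A, Group A, Group B

All 'Group A' examples share one property — row ≥ 5 — and every 'Group B' example lacks it.
{face=up, pile=5, row=1, mark=cross}: row = 1 — doesn't match, so Group B.
{face=up, pile=2, row=5, mark=cross}: row = 5 — checks out, so Group A.
{face=up, pile=6, row=5, mark=cross}: row = 5 — checks out, so Group A.
{face=down, pile=8, row=1, mark=none}: row = 1 — doesn't match, so Group B.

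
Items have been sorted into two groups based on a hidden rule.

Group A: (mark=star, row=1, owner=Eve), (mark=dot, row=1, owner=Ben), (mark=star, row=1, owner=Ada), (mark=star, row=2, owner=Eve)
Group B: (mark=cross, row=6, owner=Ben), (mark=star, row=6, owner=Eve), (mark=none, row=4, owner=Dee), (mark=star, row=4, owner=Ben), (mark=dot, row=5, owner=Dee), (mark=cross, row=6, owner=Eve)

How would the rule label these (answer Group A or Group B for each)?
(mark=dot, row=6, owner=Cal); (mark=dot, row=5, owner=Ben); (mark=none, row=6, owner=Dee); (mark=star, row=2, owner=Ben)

'Group A' ⟺ row ≤ 2.
(mark=dot, row=6, owner=Cal) — row = 6, hence Group B.
(mark=dot, row=5, owner=Ben) — row = 5, hence Group B.
(mark=none, row=6, owner=Dee) — row = 6, hence Group B.
(mark=star, row=2, owner=Ben) — row = 2, hence Group A.

Group B, Group B, Group B, Group A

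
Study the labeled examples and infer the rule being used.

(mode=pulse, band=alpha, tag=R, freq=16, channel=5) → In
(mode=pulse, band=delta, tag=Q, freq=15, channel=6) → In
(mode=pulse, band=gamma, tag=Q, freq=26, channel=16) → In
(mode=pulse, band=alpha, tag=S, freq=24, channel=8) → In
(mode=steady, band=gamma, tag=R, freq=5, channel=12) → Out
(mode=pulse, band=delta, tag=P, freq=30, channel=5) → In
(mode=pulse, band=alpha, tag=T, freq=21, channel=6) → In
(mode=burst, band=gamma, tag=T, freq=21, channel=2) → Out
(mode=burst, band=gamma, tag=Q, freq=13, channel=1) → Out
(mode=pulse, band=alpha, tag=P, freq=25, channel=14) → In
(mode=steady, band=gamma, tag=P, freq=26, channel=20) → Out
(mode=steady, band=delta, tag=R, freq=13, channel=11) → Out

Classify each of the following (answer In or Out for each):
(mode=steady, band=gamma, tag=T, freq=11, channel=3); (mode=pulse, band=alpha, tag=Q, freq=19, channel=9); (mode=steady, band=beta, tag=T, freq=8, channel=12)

Out, In, Out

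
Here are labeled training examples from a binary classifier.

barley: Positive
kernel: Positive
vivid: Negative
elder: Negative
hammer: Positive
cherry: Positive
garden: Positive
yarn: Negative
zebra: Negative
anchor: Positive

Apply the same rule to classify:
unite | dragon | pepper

Negative, Positive, Positive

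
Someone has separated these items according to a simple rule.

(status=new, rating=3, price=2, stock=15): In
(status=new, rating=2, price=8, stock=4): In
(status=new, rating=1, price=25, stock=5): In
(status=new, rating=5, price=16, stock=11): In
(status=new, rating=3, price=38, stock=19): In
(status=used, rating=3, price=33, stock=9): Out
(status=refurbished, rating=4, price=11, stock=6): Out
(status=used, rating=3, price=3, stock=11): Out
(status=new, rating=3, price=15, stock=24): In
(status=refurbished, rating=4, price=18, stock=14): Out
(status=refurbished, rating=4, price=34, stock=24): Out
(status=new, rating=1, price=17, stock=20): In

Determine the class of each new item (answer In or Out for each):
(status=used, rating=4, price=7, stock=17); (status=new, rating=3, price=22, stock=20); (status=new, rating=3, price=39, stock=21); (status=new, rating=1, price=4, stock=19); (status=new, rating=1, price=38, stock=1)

Out, In, In, In, In

A rule that fits every label: status is new — true of each 'In' example, false of each 'Out' one.
(status=used, rating=4, price=7, stock=17) — status is used, hence Out. (status=new, rating=3, price=22, stock=20) — status is new, hence In. (status=new, rating=3, price=39, stock=21) — status is new, hence In. (status=new, rating=1, price=4, stock=19) — status is new, hence In. (status=new, rating=1, price=38, stock=1) — status is new, hence In.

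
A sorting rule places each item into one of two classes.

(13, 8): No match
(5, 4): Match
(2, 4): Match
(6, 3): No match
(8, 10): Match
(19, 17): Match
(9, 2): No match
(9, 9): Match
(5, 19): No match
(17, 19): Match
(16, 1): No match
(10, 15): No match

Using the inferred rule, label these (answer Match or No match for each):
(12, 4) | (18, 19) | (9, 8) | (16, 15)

The distinguishing property — |first − second| ≤ 2 — holds for all the 'Match' cases and none of the 'No match' cases.
(12, 4): |12−4| = 8 — does not pass, so No match. (18, 19): |18−19| = 1 — has this property, so Match. (9, 8): |9−8| = 1 — has this property, so Match. (16, 15): |16−15| = 1 — has this property, so Match.

No match, Match, Match, Match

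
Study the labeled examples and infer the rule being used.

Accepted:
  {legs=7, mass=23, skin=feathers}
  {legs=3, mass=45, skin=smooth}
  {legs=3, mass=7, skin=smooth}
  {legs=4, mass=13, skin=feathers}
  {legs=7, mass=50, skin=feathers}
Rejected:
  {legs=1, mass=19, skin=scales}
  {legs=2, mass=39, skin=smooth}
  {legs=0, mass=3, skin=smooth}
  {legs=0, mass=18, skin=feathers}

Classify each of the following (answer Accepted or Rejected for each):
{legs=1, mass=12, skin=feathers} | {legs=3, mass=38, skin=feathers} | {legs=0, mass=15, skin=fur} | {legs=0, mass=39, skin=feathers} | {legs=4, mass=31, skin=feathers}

Rejected, Accepted, Rejected, Rejected, Accepted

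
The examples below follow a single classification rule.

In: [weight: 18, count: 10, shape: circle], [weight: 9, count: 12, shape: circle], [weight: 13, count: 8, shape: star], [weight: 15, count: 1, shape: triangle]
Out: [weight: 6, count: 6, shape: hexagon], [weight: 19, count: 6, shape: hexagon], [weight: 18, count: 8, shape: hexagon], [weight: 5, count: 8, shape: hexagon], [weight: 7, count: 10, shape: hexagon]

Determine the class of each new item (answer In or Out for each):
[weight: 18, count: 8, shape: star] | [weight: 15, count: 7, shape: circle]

In, In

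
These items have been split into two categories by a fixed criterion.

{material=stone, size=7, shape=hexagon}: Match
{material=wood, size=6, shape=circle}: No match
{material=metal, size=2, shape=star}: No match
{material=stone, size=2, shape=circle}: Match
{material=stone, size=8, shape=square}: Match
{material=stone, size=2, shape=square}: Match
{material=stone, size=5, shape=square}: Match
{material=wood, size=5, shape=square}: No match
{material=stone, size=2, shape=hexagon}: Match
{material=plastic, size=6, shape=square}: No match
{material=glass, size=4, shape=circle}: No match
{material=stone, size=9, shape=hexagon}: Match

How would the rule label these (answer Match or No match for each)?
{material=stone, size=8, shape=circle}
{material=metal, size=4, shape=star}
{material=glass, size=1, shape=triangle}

Checking candidate rules against both groups, what survives is: material is stone.
{material=stone, size=8, shape=circle}: Match (material is stone). {material=metal, size=4, shape=star}: No match (material is metal). {material=glass, size=1, shape=triangle}: No match (material is glass).

Match, No match, No match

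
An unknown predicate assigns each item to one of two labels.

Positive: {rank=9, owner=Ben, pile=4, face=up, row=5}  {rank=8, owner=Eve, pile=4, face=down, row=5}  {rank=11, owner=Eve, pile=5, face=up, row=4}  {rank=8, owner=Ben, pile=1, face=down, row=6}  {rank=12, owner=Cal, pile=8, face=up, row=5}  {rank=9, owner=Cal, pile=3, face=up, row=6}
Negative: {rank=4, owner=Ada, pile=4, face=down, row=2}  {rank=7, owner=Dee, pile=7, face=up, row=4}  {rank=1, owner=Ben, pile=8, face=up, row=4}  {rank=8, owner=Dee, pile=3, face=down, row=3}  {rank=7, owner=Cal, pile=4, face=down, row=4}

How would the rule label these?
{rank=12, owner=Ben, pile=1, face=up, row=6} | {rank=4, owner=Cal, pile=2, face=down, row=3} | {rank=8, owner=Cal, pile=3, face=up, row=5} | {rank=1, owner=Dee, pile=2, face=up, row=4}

The simplest hypothesis consistent with all the labels is: rank ≥ 8 AND row ≥ 4.
{rank=12, owner=Ben, pile=1, face=up, row=6}: rank = 12, row = 6, has this property → Positive.
{rank=4, owner=Cal, pile=2, face=down, row=3}: rank = 4, row = 3, does not pass → Negative.
{rank=8, owner=Cal, pile=3, face=up, row=5}: rank = 8, row = 5, has this property → Positive.
{rank=1, owner=Dee, pile=2, face=up, row=4}: rank = 1, row = 4, does not pass → Negative.

Positive, Negative, Positive, Negative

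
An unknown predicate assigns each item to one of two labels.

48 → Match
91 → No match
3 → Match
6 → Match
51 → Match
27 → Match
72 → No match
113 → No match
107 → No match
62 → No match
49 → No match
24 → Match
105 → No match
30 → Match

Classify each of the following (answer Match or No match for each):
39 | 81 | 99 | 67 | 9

'Match' ⟺ multiple of 3 AND at most 51.

Match, No match, No match, No match, Match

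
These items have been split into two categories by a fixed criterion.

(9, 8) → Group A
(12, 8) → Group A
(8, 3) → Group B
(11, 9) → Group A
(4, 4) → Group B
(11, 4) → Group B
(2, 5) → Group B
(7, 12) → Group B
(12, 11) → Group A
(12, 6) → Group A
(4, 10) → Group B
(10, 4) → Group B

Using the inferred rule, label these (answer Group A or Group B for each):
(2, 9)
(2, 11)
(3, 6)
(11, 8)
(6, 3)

Group B, Group B, Group B, Group A, Group B

The simplest hypothesis consistent with all the labels is: first > second AND sum ≥ 17.
(2, 9) — 2 < 9, 2+9 = 11, hence Group B. (2, 11) — 2 < 11, 2+11 = 13, hence Group B. (3, 6) — 3 < 6, 3+6 = 9, hence Group B. (11, 8) — 11 > 8, 11+8 = 19, hence Group A. (6, 3) — 6 > 3, 6+3 = 9, hence Group B.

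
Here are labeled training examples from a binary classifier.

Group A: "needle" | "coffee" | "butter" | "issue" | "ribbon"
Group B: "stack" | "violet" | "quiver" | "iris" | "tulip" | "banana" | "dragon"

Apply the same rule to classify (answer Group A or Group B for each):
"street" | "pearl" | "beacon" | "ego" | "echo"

Group A, Group B, Group B, Group B, Group B

The pattern is that an item is 'Group A' exactly when: has a double letter.
Group A: "street", since 'ee' doubled. Group B: "pearl", since no doubled letter. Group B: "beacon", since no doubled letter. Group B: "ego", since no doubled letter. Group B: "echo", since no doubled letter.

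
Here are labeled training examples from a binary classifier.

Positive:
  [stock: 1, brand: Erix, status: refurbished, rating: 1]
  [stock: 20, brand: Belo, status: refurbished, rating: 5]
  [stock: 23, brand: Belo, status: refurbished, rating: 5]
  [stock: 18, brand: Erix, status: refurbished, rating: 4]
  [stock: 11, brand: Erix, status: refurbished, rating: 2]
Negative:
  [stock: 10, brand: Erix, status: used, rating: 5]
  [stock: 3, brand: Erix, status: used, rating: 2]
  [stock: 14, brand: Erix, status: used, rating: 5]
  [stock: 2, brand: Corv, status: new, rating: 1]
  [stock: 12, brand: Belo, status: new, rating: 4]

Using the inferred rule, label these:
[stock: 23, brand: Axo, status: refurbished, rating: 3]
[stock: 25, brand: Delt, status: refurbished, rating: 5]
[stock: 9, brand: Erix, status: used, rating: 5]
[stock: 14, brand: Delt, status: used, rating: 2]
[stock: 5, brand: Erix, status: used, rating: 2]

Positive, Positive, Negative, Negative, Negative

The simplest hypothesis consistent with all the labels is: status is refurbished.
[stock: 23, brand: Axo, status: refurbished, rating: 3]: status is refurbished, satisfies this → Positive. [stock: 25, brand: Delt, status: refurbished, rating: 5]: status is refurbished, satisfies this → Positive. [stock: 9, brand: Erix, status: used, rating: 5]: status is used, does not satisfy this → Negative. [stock: 14, brand: Delt, status: used, rating: 2]: status is used, does not satisfy this → Negative. [stock: 5, brand: Erix, status: used, rating: 2]: status is used, does not satisfy this → Negative.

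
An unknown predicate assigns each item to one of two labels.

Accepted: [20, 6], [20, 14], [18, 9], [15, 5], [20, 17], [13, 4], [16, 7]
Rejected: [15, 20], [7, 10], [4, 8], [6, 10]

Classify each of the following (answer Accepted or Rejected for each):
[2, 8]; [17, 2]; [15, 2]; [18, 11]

Rejected, Accepted, Accepted, Accepted

Every 'Accepted' example satisfies: first > second. None of the 'Rejected' examples do.
[2, 8]: Rejected (2 < 8). [17, 2]: Accepted (17 > 2). [15, 2]: Accepted (15 > 2). [18, 11]: Accepted (18 > 11).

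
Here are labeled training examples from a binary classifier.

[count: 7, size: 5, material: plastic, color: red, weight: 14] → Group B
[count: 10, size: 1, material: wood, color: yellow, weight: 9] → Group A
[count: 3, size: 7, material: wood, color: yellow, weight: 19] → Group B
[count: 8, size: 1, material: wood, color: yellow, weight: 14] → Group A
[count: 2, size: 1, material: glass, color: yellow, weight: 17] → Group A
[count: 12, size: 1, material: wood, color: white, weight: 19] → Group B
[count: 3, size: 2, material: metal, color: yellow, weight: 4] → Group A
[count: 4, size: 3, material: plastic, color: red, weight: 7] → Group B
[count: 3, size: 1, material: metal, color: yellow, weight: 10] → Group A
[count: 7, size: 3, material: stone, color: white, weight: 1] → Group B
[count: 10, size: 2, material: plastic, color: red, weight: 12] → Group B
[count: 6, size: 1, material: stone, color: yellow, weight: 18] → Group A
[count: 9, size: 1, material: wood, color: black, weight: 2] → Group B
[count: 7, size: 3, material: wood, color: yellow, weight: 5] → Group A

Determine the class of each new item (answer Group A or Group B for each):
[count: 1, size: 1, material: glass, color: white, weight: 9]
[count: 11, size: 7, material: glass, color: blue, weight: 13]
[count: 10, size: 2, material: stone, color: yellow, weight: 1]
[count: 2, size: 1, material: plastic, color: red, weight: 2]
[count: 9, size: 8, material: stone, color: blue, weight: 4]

Group B, Group B, Group A, Group B, Group B

The rule appears to be: color is yellow AND size ≤ 3.
[count: 1, size: 1, material: glass, color: white, weight: 9]: Group B (color is white, size = 1).
[count: 11, size: 7, material: glass, color: blue, weight: 13]: Group B (color is blue, size = 7).
[count: 10, size: 2, material: stone, color: yellow, weight: 1]: Group A (color is yellow, size = 2).
[count: 2, size: 1, material: plastic, color: red, weight: 2]: Group B (color is red, size = 1).
[count: 9, size: 8, material: stone, color: blue, weight: 4]: Group B (color is blue, size = 8).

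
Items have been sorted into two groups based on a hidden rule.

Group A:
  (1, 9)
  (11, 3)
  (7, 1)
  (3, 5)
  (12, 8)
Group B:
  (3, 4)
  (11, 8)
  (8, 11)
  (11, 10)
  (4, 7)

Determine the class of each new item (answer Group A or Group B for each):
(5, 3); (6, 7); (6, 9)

Group A, Group B, Group B

Every 'Group A' example satisfies: sum is even. None of the 'Group B' examples do.
(5, 3) — 5+3 = 8, hence Group A. (6, 7) — 6+7 = 13, hence Group B. (6, 9) — 6+9 = 15, hence Group B.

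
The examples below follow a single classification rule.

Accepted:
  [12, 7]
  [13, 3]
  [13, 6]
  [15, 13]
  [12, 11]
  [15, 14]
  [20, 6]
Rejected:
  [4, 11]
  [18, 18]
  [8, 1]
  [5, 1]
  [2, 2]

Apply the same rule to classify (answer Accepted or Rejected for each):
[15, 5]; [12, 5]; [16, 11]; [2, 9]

The rule appears to be: first > second AND sum ≥ 15.
[15, 5]: Accepted (15 > 5, 15+5 = 20).
[12, 5]: Accepted (12 > 5, 12+5 = 17).
[16, 11]: Accepted (16 > 11, 16+11 = 27).
[2, 9]: Rejected (2 < 9, 2+9 = 11).

Accepted, Accepted, Accepted, Rejected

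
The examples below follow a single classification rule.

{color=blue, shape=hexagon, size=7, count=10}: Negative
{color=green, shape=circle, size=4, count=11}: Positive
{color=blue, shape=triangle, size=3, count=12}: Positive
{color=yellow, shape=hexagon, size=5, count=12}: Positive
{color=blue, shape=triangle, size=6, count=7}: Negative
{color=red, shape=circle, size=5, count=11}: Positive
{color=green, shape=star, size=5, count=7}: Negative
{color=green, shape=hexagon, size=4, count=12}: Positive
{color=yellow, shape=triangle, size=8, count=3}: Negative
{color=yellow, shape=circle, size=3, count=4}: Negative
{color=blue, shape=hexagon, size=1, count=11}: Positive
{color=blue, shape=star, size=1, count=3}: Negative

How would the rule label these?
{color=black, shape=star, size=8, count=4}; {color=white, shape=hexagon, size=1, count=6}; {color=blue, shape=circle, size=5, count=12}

Rule: count ≥ 11. This holds for each 'Positive' example and fails for each 'Negative' one.
{color=black, shape=star, size=8, count=4} — count = 4, hence Negative.
{color=white, shape=hexagon, size=1, count=6} — count = 6, hence Negative.
{color=blue, shape=circle, size=5, count=12} — count = 12, hence Positive.

Negative, Negative, Positive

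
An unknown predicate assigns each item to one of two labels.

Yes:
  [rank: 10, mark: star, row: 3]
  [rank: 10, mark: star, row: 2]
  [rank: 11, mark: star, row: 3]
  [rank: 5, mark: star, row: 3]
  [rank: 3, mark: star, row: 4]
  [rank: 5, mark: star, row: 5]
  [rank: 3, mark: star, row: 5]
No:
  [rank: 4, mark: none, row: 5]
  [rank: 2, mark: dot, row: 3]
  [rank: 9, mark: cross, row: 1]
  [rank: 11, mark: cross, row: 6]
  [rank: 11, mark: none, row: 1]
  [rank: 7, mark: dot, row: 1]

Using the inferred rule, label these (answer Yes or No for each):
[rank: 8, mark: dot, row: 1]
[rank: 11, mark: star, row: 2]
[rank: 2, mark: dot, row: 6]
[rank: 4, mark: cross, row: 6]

No, Yes, No, No

The pattern is that an item is 'Yes' exactly when: mark is star.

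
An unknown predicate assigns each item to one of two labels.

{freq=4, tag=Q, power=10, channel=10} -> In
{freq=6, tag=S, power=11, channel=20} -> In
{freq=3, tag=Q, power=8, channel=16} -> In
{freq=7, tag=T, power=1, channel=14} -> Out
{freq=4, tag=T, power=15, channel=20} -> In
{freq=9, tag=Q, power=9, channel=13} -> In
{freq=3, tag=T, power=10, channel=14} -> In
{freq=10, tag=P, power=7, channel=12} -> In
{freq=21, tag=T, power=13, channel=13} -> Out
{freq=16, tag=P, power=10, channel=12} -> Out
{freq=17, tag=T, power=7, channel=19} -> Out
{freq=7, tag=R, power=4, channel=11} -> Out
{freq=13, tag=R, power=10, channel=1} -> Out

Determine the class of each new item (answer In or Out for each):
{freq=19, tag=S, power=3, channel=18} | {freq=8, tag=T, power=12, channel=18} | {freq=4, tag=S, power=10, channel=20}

Rule: power ≥ 7 AND freq ≤ 10. This holds for each 'In' example and fails for each 'Out' one.

Out, In, In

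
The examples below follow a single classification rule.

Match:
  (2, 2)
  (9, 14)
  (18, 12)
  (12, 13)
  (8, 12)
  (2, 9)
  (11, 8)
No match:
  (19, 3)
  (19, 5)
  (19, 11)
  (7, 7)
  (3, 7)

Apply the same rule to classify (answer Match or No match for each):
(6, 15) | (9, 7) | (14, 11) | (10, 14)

Checking candidate rules against both groups, what survives is: product is even.

Match, No match, Match, Match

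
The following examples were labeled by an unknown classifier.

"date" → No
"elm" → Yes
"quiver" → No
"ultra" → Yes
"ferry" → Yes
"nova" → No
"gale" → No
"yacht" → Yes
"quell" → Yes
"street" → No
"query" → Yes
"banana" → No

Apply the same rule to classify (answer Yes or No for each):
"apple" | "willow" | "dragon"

Comparing the two groups points to one rule — odd length.
"apple" — length 5, hence Yes.
"willow" — length 6, hence No.
"dragon" — length 6, hence No.

Yes, No, No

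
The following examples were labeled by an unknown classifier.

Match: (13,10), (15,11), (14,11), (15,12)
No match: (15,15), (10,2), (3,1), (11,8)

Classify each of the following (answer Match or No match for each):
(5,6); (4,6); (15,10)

The classifier is using: first > second AND sum ≥ 23.
(5,6) — 5 < 6, 5+6 = 11, hence No match. (4,6) — 4 < 6, 4+6 = 10, hence No match. (15,10) — 15 > 10, 15+10 = 25, hence Match.

No match, No match, Match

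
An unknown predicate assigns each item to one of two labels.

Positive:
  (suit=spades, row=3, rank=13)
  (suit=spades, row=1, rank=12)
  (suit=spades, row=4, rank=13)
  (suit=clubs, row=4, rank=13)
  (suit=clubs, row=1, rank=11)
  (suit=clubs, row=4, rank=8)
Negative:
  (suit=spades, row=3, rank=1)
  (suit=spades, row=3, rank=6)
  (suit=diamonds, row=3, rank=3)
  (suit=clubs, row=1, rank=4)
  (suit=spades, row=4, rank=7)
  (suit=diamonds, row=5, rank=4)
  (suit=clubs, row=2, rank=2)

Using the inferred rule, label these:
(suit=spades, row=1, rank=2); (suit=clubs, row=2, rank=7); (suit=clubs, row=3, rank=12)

The common property of the 'Positive' items is: rank ≥ 8. No 'Negative' item has it.
(suit=spades, row=1, rank=2): rank = 2 — does not fit, so Negative. (suit=clubs, row=2, rank=7): rank = 7 — does not fit, so Negative. (suit=clubs, row=3, rank=12): rank = 12 — passes, so Positive.

Negative, Negative, Positive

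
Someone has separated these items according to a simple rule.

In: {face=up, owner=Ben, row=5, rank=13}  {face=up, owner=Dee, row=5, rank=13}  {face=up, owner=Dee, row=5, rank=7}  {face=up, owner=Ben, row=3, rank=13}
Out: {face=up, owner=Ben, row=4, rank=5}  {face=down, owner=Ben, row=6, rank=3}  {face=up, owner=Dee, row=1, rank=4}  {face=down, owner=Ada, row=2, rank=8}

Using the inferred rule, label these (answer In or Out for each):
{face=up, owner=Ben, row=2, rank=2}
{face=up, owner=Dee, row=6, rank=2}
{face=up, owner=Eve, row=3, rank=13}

Out, Out, In

The simplest hypothesis consistent with all the labels is: face is up AND rank ≥ 7.
{face=up, owner=Ben, row=2, rank=2} → face is up, rank = 2 → Out. {face=up, owner=Dee, row=6, rank=2} → face is up, rank = 2 → Out. {face=up, owner=Eve, row=3, rank=13} → face is up, rank = 13 → In.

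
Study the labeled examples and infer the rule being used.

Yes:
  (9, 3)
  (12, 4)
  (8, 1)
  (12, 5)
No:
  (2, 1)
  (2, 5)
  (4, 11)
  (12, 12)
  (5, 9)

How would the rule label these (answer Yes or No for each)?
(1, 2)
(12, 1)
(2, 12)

The distinguishing property — first > second AND sum ≥ 7 — holds for all the 'Yes' cases and none of the 'No' cases.
No: (1, 2), since 1 < 2, 1+2 = 3.
Yes: (12, 1), since 12 > 1, 12+1 = 13.
No: (2, 12), since 2 < 12, 2+12 = 14.

No, Yes, No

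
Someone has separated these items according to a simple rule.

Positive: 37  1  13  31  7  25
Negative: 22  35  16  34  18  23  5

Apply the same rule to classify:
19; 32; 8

The pattern is that an item is 'Positive' exactly when: ≡ 1 (mod 6).
Positive: 19, since 19 mod 6 = 1.
Negative: 32, since 32 mod 6 = 2.
Negative: 8, since 8 mod 6 = 2.

Positive, Negative, Negative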